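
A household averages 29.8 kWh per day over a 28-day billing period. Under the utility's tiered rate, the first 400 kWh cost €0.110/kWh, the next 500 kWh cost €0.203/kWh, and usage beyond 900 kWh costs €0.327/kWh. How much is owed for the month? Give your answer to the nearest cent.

Usage = 29.8 kWh/day × 28 days = 834.4 kWh
First 400 kWh × €0.110 = €44.00
Next 434.4 kWh × €0.203 = €88.18
Remaining tier: 0 kWh (not reached)
Total = €132.18

€132.18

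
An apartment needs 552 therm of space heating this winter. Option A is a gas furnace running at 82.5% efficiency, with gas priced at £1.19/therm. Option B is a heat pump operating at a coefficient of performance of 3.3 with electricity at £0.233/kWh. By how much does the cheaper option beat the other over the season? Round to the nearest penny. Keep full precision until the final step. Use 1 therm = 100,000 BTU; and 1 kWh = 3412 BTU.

£346.06

Heat load = 552 therm × 100,000 = 55,200,000 BTU
Gas: input = 55,200,000 / 0.825 = 66,909,091 BTU = 669.1 therm → 669.1 × £1.19 = £796.22
Heat pump: 55,200,000 BTU / 3412 = 16,180 kWh heat; / 3.3 = 4,902 kWh in → × £0.233 = £1,142.28
Difference = |£796.22 − £1,142.28| = £346.06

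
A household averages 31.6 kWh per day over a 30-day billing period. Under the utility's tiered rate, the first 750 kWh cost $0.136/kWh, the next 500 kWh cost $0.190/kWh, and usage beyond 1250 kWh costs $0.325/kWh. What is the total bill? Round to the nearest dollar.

Usage = 31.6 kWh/day × 30 days = 948 kWh
First 750 kWh × $0.136 = $102.00
Next 198 kWh × $0.190 = $37.62
Remaining tier: 0 kWh (not reached)
Total = $139.62 ≈ $140

$140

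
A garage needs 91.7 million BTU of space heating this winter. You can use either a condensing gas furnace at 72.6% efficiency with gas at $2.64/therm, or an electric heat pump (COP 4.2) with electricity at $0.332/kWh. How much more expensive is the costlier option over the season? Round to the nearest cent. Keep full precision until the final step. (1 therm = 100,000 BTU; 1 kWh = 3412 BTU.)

Heat load = 91.7 × 10⁶ BTU = 91,700,000 BTU
Gas: input = 91,700,000 / 0.726 = 126,308,540 BTU = 1,263 therm → 1,263 × $2.64 = $3,334.55
Heat pump: 91,700,000 BTU / 3412 = 26,880 kWh heat; / 4.2 = 6,399 kWh in → × $0.332 = $2,124.46
Difference = |$3,334.55 − $2,124.46| = $1,210.08

$1210.08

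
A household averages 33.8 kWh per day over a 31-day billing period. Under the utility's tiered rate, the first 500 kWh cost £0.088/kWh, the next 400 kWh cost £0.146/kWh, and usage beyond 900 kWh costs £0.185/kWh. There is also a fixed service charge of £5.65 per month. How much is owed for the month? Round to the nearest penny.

Usage = 33.8 kWh/day × 31 days = 1047.8 kWh
First 500 kWh × £0.088 = £44.00
Next 400 kWh × £0.146 = £58.40
Remaining 147.8 kWh × £0.185 = £27.34
Energy charge = £129.74; + service £5.65 = £135.39

£135.39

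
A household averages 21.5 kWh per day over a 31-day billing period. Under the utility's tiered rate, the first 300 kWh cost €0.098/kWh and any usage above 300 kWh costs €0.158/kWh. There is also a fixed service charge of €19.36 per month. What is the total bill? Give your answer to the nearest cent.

Usage = 21.5 kWh/day × 31 days = 666.5 kWh
First 300 kWh × €0.098 = €29.40
Remaining 366.5 kWh × €0.158 = €57.91
Energy charge = €87.31; + service €19.36 = €106.67

€106.67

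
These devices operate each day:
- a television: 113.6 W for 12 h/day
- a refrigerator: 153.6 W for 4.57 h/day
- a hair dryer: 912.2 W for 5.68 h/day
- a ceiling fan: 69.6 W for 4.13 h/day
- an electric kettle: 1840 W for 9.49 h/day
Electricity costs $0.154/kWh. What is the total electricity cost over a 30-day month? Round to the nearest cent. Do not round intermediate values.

$115.48

television: 113.6 W × 12 h × 30 d = 40,896 Wh = 40.9 kWh
refrigerator: 153.6 W × 4.57 h × 30 d = 21,059 Wh = 21.06 kWh
hair dryer: 912.2 W × 5.68 h × 30 d = 155,439 Wh = 155.4 kWh
ceiling fan: 69.6 W × 4.13 h × 30 d = 8,623 Wh = 8.623 kWh
electric kettle: 1840 W × 9.49 h × 30 d = 523,848 Wh = 523.8 kWh
Total energy = 40.9 + 21.06 + 155.4 + 8.623 + 523.8 = 749.9 kWh
Cost = 749.9 kWh × $0.154 = $115.48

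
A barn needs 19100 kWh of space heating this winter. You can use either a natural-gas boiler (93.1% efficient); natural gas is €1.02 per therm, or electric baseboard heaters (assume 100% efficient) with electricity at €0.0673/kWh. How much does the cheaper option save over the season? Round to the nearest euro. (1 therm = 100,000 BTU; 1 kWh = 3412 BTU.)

Heat load = 19100 kWh × 3412 = 65,169,200 BTU
Gas: input = 65,169,200 / 0.931 = 69,999,141 BTU = 700 therm → 700 × €1.02 = €713.99
Electric: 65,169,200 BTU / 3412 = 19,100 kWh → × €0.0673 = €1,285.43
Difference = |€713.99 − €1,285.43| = €571.44 ≈ €571

€571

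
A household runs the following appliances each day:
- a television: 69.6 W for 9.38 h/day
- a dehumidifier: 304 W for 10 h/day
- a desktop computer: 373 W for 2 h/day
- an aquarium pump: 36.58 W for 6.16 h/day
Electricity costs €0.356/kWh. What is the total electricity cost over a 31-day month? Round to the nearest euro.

television: 69.6 W × 9.38 h × 31 d = 20,238 Wh = 20.24 kWh
dehumidifier: 304 W × 10 h × 31 d = 94,240 Wh = 94.24 kWh
desktop computer: 373 W × 2 h × 31 d = 23,126 Wh = 23.13 kWh
aquarium pump: 36.58 W × 6.16 h × 31 d = 6,985 Wh = 6.985 kWh
Total energy = 20.24 + 94.24 + 23.13 + 6.985 = 144.6 kWh
Cost = 144.6 kWh × €0.356 = €51.47 ≈ €51

€51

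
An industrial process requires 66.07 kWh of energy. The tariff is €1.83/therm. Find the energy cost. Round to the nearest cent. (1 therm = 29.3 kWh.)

66.07 kWh × (0.03413 therm/kWh) = 2.255 therm
Cost = 2.255 therm × €1.83/therm = €4.13

€4.13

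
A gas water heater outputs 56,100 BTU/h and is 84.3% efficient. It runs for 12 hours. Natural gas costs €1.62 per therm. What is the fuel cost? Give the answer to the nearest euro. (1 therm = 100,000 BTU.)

Heat delivered = 56,100 BTU/h × 12 h = 673,200 BTU
Gas input = 673,200 / 0.843 = 798,577 BTU
= 798,577 / 100,000 = 7.986 therm
Cost = 7.986 × €1.62/therm = €12.94 ≈ €13

€13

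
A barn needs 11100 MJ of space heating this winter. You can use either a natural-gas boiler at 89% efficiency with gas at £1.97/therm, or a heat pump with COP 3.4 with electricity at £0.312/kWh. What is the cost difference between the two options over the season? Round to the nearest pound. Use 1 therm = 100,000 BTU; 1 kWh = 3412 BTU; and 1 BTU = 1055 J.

Heat load = 11100 MJ = 11,100,000,000 J / 1055 = 10,521,327 BTU
Gas: input = 10,521,327 / 0.890 = 11,821,716 BTU = 118.2 therm → 118.2 × £1.97 = £232.89
Heat pump: 10,521,327 BTU / 3412 = 3,084 kWh heat; / 3.4 = 906.9 kWh in → × £0.312 = £282.97
Difference = |£232.89 − £282.97| = £50.08 ≈ £50

£50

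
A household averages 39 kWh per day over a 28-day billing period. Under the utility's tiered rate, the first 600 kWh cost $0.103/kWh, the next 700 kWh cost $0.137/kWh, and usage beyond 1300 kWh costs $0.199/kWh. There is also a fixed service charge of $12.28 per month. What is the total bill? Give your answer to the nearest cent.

$141.48

Usage = 39 kWh/day × 28 days = 1092 kWh
First 600 kWh × $0.103 = $61.80
Next 492 kWh × $0.137 = $67.40
Remaining tier: 0 kWh (not reached)
Energy charge = $129.20; + service $12.28 = $141.48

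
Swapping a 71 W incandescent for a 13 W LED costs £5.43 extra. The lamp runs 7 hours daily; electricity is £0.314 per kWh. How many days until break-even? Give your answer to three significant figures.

42.6 days

Power saved = 71 − 13 = 58 W
Daily energy saved = 58 W × 7 h = 406 Wh = 0.406 kWh
Daily savings = 0.406 × £0.314 = £0.1275
Payback = £5.43 / £0.1275 per day = 42.59 days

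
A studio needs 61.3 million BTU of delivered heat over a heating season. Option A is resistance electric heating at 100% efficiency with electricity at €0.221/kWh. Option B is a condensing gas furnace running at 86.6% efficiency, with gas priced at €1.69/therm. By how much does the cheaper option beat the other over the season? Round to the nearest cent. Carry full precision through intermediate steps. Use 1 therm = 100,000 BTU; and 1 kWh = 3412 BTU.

Heat load = 61.3 × 10⁶ BTU = 61,300,000 BTU
Gas: input = 61,300,000 / 0.866 = 70,785,219 BTU = 707.9 therm → 707.9 × €1.69 = €1,196.27
Electric: 61,300,000 BTU / 3412 = 17,970 kWh → × €0.221 = €3,970.49
Difference = |€1,196.27 − €3,970.49| = €2,774.22

€2774.22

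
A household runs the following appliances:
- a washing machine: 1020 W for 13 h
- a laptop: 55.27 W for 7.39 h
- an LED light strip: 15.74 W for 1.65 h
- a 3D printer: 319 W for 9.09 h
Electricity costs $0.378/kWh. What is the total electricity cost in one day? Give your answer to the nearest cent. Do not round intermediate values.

$6.27

washing machine: 1020 W × 13 h = 13,260 Wh = 13.26 kWh
laptop: 55.27 W × 7.39 h = 408 Wh = 0.4084 kWh
LED light strip: 15.74 W × 1.65 h = 26 Wh = 0.02597 kWh
3D printer: 319 W × 9.09 h = 2,900 Wh = 2.9 kWh
Total energy = 13.26 + 0.4084 + 0.02597 + 2.9 = 16.59 kWh
Cost = 16.59 kWh × $0.378 = $6.27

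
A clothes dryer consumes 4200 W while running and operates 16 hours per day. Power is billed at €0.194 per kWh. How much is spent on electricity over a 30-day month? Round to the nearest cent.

€391.10

Energy = 4200 W × 16 h/day × 30 days = 2,016,000 Wh = 2,016 kWh
Cost = 2,016 kWh × €0.194/kWh = €391.10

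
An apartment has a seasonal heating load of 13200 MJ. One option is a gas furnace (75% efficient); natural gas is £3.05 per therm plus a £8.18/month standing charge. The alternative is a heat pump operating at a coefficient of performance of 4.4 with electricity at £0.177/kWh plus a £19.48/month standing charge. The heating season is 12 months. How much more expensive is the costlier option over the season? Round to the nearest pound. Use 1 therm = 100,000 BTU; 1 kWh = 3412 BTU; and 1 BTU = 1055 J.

£226

Heat load = 13200 MJ = 13,200,000,000 J / 1055 = 12,511,848 BTU
Gas: input = 12,511,848 / 0.75 = 16,682,464 BTU = 166.8 therm → 166.8 × £3.05 = £508.82; + 12 × £8.18 standing = £606.98
Heat pump: 12,511,848 BTU / 3412 = 3,667 kWh heat; / 4.4 = 833.4 kWh in → × £0.177 = £147.51; + 12 × £19.48 standing = £381.27
Difference = |£606.98 − £381.27| = £225.70 ≈ £226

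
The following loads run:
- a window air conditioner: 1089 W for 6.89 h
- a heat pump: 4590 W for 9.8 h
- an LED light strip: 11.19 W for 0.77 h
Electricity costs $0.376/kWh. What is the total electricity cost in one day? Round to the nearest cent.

$19.74

window air conditioner: 1089 W × 6.89 h = 7,503 Wh = 7.503 kWh
heat pump: 4590 W × 9.8 h = 44,982 Wh = 44.98 kWh
LED light strip: 11.19 W × 0.77 h = 9 Wh = 0.008616 kWh
Total energy = 7.503 + 44.98 + 0.008616 = 52.49 kWh
Cost = 52.49 kWh × $0.376 = $19.74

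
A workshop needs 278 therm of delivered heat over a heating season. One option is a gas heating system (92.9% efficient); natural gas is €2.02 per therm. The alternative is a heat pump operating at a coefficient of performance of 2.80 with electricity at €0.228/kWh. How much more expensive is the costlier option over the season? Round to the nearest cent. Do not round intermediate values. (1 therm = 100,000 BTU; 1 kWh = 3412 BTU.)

€58.98

Heat load = 278 therm × 100,000 = 27,800,000 BTU
Gas: input = 27,800,000 / 0.929 = 29,924,650 BTU = 299.2 therm → 299.2 × €2.02 = €604.48
Heat pump: 27,800,000 BTU / 3412 = 8,148 kWh heat; / 2.80 = 2,910 kWh in → × €0.228 = €663.46
Difference = |€604.48 − €663.46| = €58.98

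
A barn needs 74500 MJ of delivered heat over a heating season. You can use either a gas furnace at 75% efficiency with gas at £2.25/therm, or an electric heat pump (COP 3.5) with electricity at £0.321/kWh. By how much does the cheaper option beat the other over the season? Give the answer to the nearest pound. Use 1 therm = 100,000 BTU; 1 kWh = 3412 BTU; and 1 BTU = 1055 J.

£220

Heat load = 74500 MJ = 74,500,000,000 J / 1055 = 70,616,114 BTU
Gas: input = 70,616,114 / 0.75 = 94,154,818 BTU = 941.5 therm → 941.5 × £2.25 = £2,118.48
Heat pump: 70,616,114 BTU / 3412 = 20,700 kWh heat; / 3.5 = 5,913 kWh in → × £0.321 = £1,898.16
Difference = |£2,118.48 − £1,898.16| = £220.33 ≈ £220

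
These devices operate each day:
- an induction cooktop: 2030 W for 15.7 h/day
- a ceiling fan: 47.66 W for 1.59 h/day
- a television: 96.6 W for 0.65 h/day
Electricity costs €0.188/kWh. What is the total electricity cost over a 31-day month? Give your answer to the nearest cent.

€186.55

induction cooktop: 2030 W × 15.7 h × 31 d = 988,001 Wh = 988 kWh
ceiling fan: 47.66 W × 1.59 h × 31 d = 2,349 Wh = 2.349 kWh
television: 96.6 W × 0.65 h × 31 d = 1,946 Wh = 1.946 kWh
Total energy = 988 + 2.349 + 1.946 = 992.3 kWh
Cost = 992.3 kWh × €0.188 = €186.55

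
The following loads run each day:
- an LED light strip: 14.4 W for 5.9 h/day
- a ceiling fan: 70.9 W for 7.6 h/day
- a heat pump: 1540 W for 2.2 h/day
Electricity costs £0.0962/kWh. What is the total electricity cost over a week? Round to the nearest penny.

LED light strip: 14.4 W × 5.9 h × 7 d = 595 Wh = 0.5947 kWh
ceiling fan: 70.9 W × 7.6 h × 7 d = 3,772 Wh = 3.772 kWh
heat pump: 1540 W × 2.2 h × 7 d = 23,716 Wh = 23.72 kWh
Total energy = 0.5947 + 3.772 + 23.72 = 28.08 kWh
Cost = 28.08 kWh × £0.0962 = £2.70

£2.70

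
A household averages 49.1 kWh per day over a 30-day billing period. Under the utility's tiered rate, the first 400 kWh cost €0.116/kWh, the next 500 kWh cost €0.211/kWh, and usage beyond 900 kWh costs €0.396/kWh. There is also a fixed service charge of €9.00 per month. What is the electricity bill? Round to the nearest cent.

€387.81

Usage = 49.1 kWh/day × 30 days = 1473 kWh
First 400 kWh × €0.116 = €46.40
Next 500 kWh × €0.211 = €105.50
Remaining 573 kWh × €0.396 = €226.91
Energy charge = €378.81; + service €9.00 = €387.81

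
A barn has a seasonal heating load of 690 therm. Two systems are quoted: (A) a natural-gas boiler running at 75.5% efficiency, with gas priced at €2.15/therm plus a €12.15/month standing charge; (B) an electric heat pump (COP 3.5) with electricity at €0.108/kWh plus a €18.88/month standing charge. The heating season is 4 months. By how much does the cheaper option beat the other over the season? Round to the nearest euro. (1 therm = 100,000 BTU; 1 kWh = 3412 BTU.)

€1314

Heat load = 690 therm × 100,000 = 69,000,000 BTU
Gas: input = 69,000,000 / 0.755 = 91,390,728 BTU = 913.9 therm → 913.9 × €2.15 = €1,964.90; + 4 × €12.15 standing = €2,013.50
Heat pump: 69,000,000 BTU / 3412 = 20,220 kWh heat; / 3.5 = 5,778 kWh in → × €0.108 = €624.02; + 4 × €18.88 standing = €699.54
Difference = |€2,013.50 − €699.54| = €1,313.96 ≈ €1314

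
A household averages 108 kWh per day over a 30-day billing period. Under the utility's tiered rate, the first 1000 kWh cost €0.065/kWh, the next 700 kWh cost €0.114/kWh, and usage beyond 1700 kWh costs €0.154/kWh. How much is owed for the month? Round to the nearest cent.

€381.96

Usage = 108 kWh/day × 30 days = 3240 kWh
First 1000 kWh × €0.065 = €65.00
Next 700 kWh × €0.114 = €79.80
Remaining 1540 kWh × €0.154 = €237.16
Total = €381.96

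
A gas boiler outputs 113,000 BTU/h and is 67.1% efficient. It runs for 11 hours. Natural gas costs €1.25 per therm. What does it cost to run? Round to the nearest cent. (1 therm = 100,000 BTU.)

Heat delivered = 113,000 BTU/h × 11 h = 1,243,000 BTU
Gas input = 1,243,000 / 0.671 = 1,852,459 BTU
= 1,852,459 / 100,000 = 18.52 therm
Cost = 18.52 × €1.25/therm = €23.16

€23.16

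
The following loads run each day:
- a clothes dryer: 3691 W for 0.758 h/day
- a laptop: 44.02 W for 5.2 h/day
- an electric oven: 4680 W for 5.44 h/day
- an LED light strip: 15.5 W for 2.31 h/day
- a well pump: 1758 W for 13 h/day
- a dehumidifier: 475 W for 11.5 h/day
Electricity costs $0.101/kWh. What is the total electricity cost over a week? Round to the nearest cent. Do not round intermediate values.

$40.18

clothes dryer: 3691 W × 0.758 h × 7 d = 19,584 Wh = 19.58 kWh
laptop: 44.02 W × 5.2 h × 7 d = 1,602 Wh = 1.602 kWh
electric oven: 4680 W × 5.44 h × 7 d = 178,214 Wh = 178.2 kWh
LED light strip: 15.5 W × 2.31 h × 7 d = 251 Wh = 0.2506 kWh
well pump: 1758 W × 13 h × 7 d = 159,978 Wh = 160 kWh
dehumidifier: 475 W × 11.5 h × 7 d = 38,238 Wh = 38.24 kWh
Total energy = 19.58 + 1.602 + 178.2 + 0.2506 + 160 + 38.24 = 397.9 kWh
Cost = 397.9 kWh × $0.101 = $40.18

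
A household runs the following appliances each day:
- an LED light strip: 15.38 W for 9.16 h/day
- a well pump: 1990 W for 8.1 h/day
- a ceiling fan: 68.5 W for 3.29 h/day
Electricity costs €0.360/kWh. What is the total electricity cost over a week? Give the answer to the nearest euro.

LED light strip: 15.38 W × 9.16 h × 7 d = 986 Wh = 0.9862 kWh
well pump: 1990 W × 8.1 h × 7 d = 112,833 Wh = 112.8 kWh
ceiling fan: 68.5 W × 3.29 h × 7 d = 1,578 Wh = 1.578 kWh
Total energy = 0.9862 + 112.8 + 1.578 = 115.4 kWh
Cost = 115.4 kWh × €0.360 = €41.54 ≈ €42

€42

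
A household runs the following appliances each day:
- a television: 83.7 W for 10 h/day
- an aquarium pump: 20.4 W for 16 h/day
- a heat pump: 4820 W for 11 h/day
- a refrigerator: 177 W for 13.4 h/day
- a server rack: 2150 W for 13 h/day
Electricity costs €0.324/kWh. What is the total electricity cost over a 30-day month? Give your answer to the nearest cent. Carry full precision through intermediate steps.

television: 83.7 W × 10 h × 30 d = 25,110 Wh = 25.11 kWh
aquarium pump: 20.4 W × 16 h × 30 d = 9,792 Wh = 9.792 kWh
heat pump: 4820 W × 11 h × 30 d = 1,590,600 Wh = 1,591 kWh
refrigerator: 177 W × 13.4 h × 30 d = 71,154 Wh = 71.15 kWh
server rack: 2150 W × 13 h × 30 d = 838,500 Wh = 838.5 kWh
Total energy = 25.11 + 9.792 + 1,591 + 71.15 + 838.5 = 2,535 kWh
Cost = 2,535 kWh × €0.324 = €821.39

€821.39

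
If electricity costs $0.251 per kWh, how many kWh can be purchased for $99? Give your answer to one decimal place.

$99 / $0.251 per kWh = 394.4 kWh

394.4 kWh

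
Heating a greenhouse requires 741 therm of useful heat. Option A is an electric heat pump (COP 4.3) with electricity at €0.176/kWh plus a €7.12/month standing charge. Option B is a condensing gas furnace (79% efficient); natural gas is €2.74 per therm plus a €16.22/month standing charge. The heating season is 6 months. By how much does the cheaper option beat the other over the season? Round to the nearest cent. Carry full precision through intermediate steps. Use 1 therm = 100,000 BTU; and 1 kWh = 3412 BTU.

€1735.75

Heat load = 741 therm × 100,000 = 74,100,000 BTU
Gas: input = 74,100,000 / 0.79 = 93,797,468 BTU = 938 therm → 938 × €2.74 = €2,570.05; + 6 × €16.22 standing = €2,667.37
Heat pump: 74,100,000 BTU / 3412 = 21,720 kWh heat; / 4.3 = 5,051 kWh in → × €0.176 = €888.90; + 6 × €7.12 standing = €931.62
Difference = |€2,667.37 − €931.62| = €1,735.75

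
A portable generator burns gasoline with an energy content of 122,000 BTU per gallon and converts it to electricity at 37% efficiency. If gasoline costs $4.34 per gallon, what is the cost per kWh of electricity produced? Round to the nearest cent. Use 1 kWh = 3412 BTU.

$0.33

Electrical output per gallon = 122,000 BTU × 0.37 / 3412 BTU/kWh = 13.23 kWh
Cost per kWh = $4.34 / 13.23 kWh = $0.328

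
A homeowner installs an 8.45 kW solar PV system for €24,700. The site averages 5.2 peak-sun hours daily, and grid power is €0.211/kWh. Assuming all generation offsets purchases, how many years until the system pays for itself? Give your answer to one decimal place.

Daily generation = 8.45 kW × 5.2 h = 43.94 kWh
Annual generation = 43.94 × 365 = 16038 kWh
Annual savings = 16038 × €0.211 = €3,384.04
Payback = €24,700 / €3,384.04 = 7.3 years

7.3 years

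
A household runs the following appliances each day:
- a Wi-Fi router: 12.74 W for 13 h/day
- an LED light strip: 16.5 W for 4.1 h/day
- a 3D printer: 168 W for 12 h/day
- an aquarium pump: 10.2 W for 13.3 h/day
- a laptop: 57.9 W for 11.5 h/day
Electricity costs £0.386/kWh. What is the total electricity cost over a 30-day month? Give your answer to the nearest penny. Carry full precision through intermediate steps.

Wi-Fi router: 12.74 W × 13 h × 30 d = 4,969 Wh = 4.969 kWh
LED light strip: 16.5 W × 4.1 h × 30 d = 2,029 Wh = 2.029 kWh
3D printer: 168 W × 12 h × 30 d = 60,480 Wh = 60.48 kWh
aquarium pump: 10.2 W × 13.3 h × 30 d = 4,070 Wh = 4.07 kWh
laptop: 57.9 W × 11.5 h × 30 d = 19,976 Wh = 19.98 kWh
Total energy = 4.969 + 2.029 + 60.48 + 4.07 + 19.98 = 91.52 kWh
Cost = 91.52 kWh × £0.386 = £35.33

£35.33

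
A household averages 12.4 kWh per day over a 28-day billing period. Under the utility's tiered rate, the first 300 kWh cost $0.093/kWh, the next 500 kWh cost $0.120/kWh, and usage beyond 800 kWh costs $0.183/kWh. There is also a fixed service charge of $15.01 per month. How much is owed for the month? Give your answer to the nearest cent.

$48.57

Usage = 12.4 kWh/day × 28 days = 347.2 kWh
First 300 kWh × $0.093 = $27.90
Next 47.2 kWh × $0.120 = $5.66
Remaining tier: 0 kWh (not reached)
Energy charge = $33.56; + service $15.01 = $48.57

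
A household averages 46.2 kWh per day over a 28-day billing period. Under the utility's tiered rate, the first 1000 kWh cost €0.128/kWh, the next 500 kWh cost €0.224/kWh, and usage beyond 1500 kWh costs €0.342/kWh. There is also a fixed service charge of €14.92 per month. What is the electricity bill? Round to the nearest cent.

Usage = 46.2 kWh/day × 28 days = 1293.6 kWh
First 1000 kWh × €0.128 = €128.00
Next 293.6 kWh × €0.224 = €65.77
Remaining tier: 0 kWh (not reached)
Energy charge = €193.77; + service €14.92 = €208.69

€208.69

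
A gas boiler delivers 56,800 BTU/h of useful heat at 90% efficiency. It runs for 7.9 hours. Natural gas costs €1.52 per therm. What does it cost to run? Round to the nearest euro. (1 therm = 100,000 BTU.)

€8

Heat delivered = 56,800 BTU/h × 7.9 h = 448,720 BTU
Gas input = 448,720 / 0.90 = 498,578 BTU
= 498,578 / 100,000 = 4.986 therm
Cost = 4.986 × €1.52/therm = €7.58 ≈ €8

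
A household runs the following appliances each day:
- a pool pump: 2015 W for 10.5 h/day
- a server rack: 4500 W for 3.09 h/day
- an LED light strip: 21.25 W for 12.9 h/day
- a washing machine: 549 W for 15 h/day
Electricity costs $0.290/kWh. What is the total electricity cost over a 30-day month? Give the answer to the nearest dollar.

pool pump: 2015 W × 10.5 h × 30 d = 634,725 Wh = 634.7 kWh
server rack: 4500 W × 3.09 h × 30 d = 417,150 Wh = 417.1 kWh
LED light strip: 21.25 W × 12.9 h × 30 d = 8,224 Wh = 8.224 kWh
washing machine: 549 W × 15 h × 30 d = 247,050 Wh = 247.1 kWh
Total energy = 634.7 + 417.1 + 8.224 + 247.1 = 1,307 kWh
Cost = 1,307 kWh × $0.290 = $379.07 ≈ $379

$379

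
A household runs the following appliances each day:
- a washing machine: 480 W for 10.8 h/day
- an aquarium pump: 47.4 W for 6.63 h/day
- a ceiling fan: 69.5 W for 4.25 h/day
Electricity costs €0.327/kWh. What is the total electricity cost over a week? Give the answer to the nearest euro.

€13

washing machine: 480 W × 10.8 h × 7 d = 36,288 Wh = 36.29 kWh
aquarium pump: 47.4 W × 6.63 h × 7 d = 2,200 Wh = 2.2 kWh
ceiling fan: 69.5 W × 4.25 h × 7 d = 2,068 Wh = 2.068 kWh
Total energy = 36.29 + 2.2 + 2.068 = 40.56 kWh
Cost = 40.56 kWh × €0.327 = €13.26 ≈ €13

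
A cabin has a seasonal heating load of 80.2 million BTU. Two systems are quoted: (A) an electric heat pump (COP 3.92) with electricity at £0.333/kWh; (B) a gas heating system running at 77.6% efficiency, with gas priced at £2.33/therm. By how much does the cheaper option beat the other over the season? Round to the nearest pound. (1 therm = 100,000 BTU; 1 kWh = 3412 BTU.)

£411

Heat load = 80.2 × 10⁶ BTU = 80,200,000 BTU
Gas: input = 80,200,000 / 0.776 = 103,350,515 BTU = 1,034 therm → 1,034 × £2.33 = £2,408.07
Heat pump: 80,200,000 BTU / 3412 = 23,510 kWh heat; / 3.92 = 5,996 kWh in → × £0.333 = £1,996.75
Difference = |£2,408.07 − £1,996.75| = £411.32 ≈ £411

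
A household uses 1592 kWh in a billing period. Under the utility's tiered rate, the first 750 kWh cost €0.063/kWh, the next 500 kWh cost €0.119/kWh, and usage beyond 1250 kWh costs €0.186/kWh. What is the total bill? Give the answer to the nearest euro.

€170

First 750 kWh × €0.063 = €47.25
Next 500 kWh × €0.119 = €59.50
Remaining 342 kWh × €0.186 = €63.61
Total = €170.36 ≈ €170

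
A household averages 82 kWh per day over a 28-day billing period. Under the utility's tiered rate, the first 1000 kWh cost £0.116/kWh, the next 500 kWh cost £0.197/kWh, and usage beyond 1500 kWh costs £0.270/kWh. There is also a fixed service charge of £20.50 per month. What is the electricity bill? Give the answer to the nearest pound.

Usage = 82 kWh/day × 28 days = 2296 kWh
First 1000 kWh × £0.116 = £116.00
Next 500 kWh × £0.197 = £98.50
Remaining 796 kWh × £0.270 = £214.92
Energy charge = £429.42; + service £20.50 = £449.92 ≈ £450

£450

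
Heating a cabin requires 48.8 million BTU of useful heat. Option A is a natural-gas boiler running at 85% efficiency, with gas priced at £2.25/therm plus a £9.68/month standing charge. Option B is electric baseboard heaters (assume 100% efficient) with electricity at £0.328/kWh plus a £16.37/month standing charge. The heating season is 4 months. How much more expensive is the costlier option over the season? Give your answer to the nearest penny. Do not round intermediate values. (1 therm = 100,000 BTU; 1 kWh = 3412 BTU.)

Heat load = 48.8 × 10⁶ BTU = 48,800,000 BTU
Gas: input = 48,800,000 / 0.85 = 57,411,765 BTU = 574.1 therm → 574.1 × £2.25 = £1,291.76; + 4 × £9.68 standing = £1,330.48
Electric: 48,800,000 BTU / 3412 = 14,300 kWh → × £0.328 = £4,691.21; + 4 × £16.37 standing = £4,756.69
Difference = |£1,330.48 − £4,756.69| = £3,426.20

£3426.20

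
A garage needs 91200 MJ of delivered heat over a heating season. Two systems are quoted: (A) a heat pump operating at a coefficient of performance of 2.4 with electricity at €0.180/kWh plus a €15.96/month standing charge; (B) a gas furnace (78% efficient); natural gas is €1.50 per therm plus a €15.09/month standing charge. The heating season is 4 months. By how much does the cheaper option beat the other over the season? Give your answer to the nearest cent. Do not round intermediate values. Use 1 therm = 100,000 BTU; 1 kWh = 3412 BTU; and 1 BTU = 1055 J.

Heat load = 91200 MJ = 91,200,000,000 J / 1055 = 86,445,498 BTU
Gas: input = 86,445,498 / 0.78 = 110,827,561 BTU = 1,108 therm → 1,108 × €1.50 = €1,662.41; + 4 × €15.09 standing = €1,722.77
Heat pump: 86,445,498 BTU / 3412 = 25,340 kWh heat; / 2.4 = 10,560 kWh in → × €0.180 = €1,900.18; + 4 × €15.96 standing = €1,964.02
Difference = |€1,722.77 − €1,964.02| = €241.25

€241.25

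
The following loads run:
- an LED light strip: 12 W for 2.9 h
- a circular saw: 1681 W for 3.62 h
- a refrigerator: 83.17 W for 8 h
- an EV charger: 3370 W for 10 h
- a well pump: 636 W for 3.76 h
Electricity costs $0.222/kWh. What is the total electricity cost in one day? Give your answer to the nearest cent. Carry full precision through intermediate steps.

LED light strip: 12 W × 2.9 h = 35 Wh = 0.0348 kWh
circular saw: 1681 W × 3.62 h = 6,085 Wh = 6.085 kWh
refrigerator: 83.17 W × 8 h = 665 Wh = 0.6654 kWh
EV charger: 3370 W × 10 h = 33,700 Wh = 33.7 kWh
well pump: 636 W × 3.76 h = 2,391 Wh = 2.391 kWh
Total energy = 0.0348 + 6.085 + 0.6654 + 33.7 + 2.391 = 42.88 kWh
Cost = 42.88 kWh × $0.222 = $9.52

$9.52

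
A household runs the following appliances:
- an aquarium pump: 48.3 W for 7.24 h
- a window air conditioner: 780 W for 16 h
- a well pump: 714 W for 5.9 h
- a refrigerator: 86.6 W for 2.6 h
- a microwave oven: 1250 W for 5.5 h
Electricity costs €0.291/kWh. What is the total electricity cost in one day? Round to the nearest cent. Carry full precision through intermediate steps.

€7.03

aquarium pump: 48.3 W × 7.24 h = 350 Wh = 0.3497 kWh
window air conditioner: 780 W × 16 h = 12,480 Wh = 12.48 kWh
well pump: 714 W × 5.9 h = 4,213 Wh = 4.213 kWh
refrigerator: 86.6 W × 2.6 h = 225 Wh = 0.2252 kWh
microwave oven: 1250 W × 5.5 h = 6,875 Wh = 6.875 kWh
Total energy = 0.3497 + 12.48 + 4.213 + 0.2252 + 6.875 = 24.14 kWh
Cost = 24.14 kWh × €0.291 = €7.03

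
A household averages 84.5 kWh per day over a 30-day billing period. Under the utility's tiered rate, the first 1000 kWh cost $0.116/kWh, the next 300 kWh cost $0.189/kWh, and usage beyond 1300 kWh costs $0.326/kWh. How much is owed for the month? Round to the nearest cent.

Usage = 84.5 kWh/day × 30 days = 2535 kWh
First 1000 kWh × $0.116 = $116.00
Next 300 kWh × $0.189 = $56.70
Remaining 1235 kWh × $0.326 = $402.61
Total = $575.31

$575.31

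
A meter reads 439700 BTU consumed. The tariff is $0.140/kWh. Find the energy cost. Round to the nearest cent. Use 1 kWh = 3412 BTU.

$18.04

439700 BTU × (0.00029308 kWh/BTU) = 128.9 kWh
Cost = 128.9 kWh × $0.140/kWh = $18.04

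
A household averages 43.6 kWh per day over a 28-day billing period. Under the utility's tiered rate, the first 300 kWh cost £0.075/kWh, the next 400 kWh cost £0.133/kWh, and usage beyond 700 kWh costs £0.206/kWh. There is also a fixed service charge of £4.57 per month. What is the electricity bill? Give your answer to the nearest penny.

£187.55

Usage = 43.6 kWh/day × 28 days = 1220.8 kWh
First 300 kWh × £0.075 = £22.50
Next 400 kWh × £0.133 = £53.20
Remaining 520.8 kWh × £0.206 = £107.28
Energy charge = £182.98; + service £4.57 = £187.55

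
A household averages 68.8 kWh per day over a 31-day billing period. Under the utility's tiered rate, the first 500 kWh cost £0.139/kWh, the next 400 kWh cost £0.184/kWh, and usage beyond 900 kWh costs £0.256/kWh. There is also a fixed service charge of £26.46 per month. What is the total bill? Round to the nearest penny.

Usage = 68.8 kWh/day × 31 days = 2132.8 kWh
First 500 kWh × £0.139 = £69.50
Next 400 kWh × £0.184 = £73.60
Remaining 1232.8 kWh × £0.256 = £315.60
Energy charge = £458.70; + service £26.46 = £485.16

£485.16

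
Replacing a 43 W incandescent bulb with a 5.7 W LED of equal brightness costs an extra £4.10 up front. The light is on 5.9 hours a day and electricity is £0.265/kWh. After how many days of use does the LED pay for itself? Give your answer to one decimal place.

Power saved = 43 − 5.7 = 37.3 W
Daily energy saved = 37.3 W × 5.9 h = 220.1 Wh = 0.22007 kWh
Daily savings = 0.22007 × £0.265 = £0.0583
Payback = £4.10 / £0.0583 per day = 70.3 days

70.3 days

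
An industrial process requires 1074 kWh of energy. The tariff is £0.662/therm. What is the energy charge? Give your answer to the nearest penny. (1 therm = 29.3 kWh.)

£24.27

1074 kWh × (0.03413 therm/kWh) = 36.66 therm
Cost = 36.66 therm × £0.662/therm = £24.27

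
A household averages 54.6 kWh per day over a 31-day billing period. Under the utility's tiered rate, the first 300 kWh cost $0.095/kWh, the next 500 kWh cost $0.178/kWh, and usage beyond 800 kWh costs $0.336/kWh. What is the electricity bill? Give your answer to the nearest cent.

$417.41

Usage = 54.6 kWh/day × 31 days = 1692.6 kWh
First 300 kWh × $0.095 = $28.50
Next 500 kWh × $0.178 = $89.00
Remaining 892.6 kWh × $0.336 = $299.91
Total = $417.41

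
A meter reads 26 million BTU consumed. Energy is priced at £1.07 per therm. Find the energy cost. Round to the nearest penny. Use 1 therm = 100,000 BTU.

26 million BTU × (10 therm/million BTU) = 260 therm
Cost = 260 therm × £1.07/therm = £278.20

£278.20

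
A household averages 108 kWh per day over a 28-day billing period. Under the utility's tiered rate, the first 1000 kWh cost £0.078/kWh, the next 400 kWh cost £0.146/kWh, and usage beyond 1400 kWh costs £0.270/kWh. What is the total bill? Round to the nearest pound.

£575

Usage = 108 kWh/day × 28 days = 3024 kWh
First 1000 kWh × £0.078 = £78.00
Next 400 kWh × £0.146 = £58.40
Remaining 1624 kWh × £0.270 = £438.48
Total = £574.88 ≈ £575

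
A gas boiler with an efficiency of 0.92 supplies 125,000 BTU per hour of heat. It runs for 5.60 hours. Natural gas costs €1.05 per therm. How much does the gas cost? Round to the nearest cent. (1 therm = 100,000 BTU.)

€7.99

Heat delivered = 125,000 BTU/h × 5.60 h = 700,000 BTU
Gas input = 700,000 / 0.92 = 760,870 BTU
= 760,870 / 100,000 = 7.609 therm
Cost = 7.609 × €1.05/therm = €7.99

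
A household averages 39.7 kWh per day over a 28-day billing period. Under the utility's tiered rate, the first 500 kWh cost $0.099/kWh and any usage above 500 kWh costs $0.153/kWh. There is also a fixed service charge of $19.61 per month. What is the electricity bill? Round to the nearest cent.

$162.68

Usage = 39.7 kWh/day × 28 days = 1111.6 kWh
First 500 kWh × $0.099 = $49.50
Remaining 611.6 kWh × $0.153 = $93.57
Energy charge = $143.07; + service $19.61 = $162.68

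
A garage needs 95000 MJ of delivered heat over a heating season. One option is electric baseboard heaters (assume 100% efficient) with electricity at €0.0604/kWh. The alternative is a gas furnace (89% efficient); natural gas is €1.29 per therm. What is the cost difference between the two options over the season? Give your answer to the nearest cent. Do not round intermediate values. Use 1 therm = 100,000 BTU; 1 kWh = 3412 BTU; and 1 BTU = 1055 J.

Heat load = 95000 MJ = 95,000,000,000 J / 1055 = 90,047,393 BTU
Gas: input = 90,047,393 / 0.89 = 101,176,846 BTU = 1,012 therm → 1,012 × €1.29 = €1,305.18
Electric: 90,047,393 BTU / 3412 = 26,390 kWh → × €0.0604 = €1,594.04
Difference = |€1,305.18 − €1,594.04| = €288.86

€288.86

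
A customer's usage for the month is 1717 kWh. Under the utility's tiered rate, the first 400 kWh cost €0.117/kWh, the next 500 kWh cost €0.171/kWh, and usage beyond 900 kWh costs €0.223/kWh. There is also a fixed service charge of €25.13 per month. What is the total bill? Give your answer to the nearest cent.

€339.62

First 400 kWh × €0.117 = €46.80
Next 500 kWh × €0.171 = €85.50
Remaining 817 kWh × €0.223 = €182.19
Energy charge = €314.49; + service €25.13 = €339.62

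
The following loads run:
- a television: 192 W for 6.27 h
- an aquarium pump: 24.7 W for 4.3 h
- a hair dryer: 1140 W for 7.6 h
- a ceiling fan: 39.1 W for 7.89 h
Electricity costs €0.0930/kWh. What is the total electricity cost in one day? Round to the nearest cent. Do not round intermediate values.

television: 192 W × 6.27 h = 1,204 Wh = 1.204 kWh
aquarium pump: 24.7 W × 4.3 h = 106 Wh = 0.1062 kWh
hair dryer: 1140 W × 7.6 h = 8,664 Wh = 8.664 kWh
ceiling fan: 39.1 W × 7.89 h = 308 Wh = 0.3085 kWh
Total energy = 1.204 + 0.1062 + 8.664 + 0.3085 = 10.28 kWh
Cost = 10.28 kWh × €0.0930 = €0.96

€0.96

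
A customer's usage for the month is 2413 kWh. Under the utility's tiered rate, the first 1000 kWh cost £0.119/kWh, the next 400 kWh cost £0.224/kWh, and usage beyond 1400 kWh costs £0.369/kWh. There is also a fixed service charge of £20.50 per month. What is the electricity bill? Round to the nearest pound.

£603

First 1000 kWh × £0.119 = £119.00
Next 400 kWh × £0.224 = £89.60
Remaining 1013 kWh × £0.369 = £373.80
Energy charge = £582.40; + service £20.50 = £602.90 ≈ £603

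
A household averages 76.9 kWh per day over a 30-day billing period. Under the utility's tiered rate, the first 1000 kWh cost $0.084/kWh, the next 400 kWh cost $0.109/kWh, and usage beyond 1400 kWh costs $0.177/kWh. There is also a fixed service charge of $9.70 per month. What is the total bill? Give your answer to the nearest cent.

$297.84

Usage = 76.9 kWh/day × 30 days = 2307 kWh
First 1000 kWh × $0.084 = $84.00
Next 400 kWh × $0.109 = $43.60
Remaining 907 kWh × $0.177 = $160.54
Energy charge = $288.14; + service $9.70 = $297.84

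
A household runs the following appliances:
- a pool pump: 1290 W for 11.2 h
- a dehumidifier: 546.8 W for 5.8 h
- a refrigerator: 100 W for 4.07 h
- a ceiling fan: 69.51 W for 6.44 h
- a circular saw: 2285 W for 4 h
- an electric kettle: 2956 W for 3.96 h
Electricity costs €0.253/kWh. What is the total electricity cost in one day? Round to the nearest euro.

pool pump: 1290 W × 11.2 h = 14,448 Wh = 14.45 kWh
dehumidifier: 546.8 W × 5.8 h = 3,171 Wh = 3.171 kWh
refrigerator: 100 W × 4.07 h = 407 Wh = 0.407 kWh
ceiling fan: 69.51 W × 6.44 h = 448 Wh = 0.4476 kWh
circular saw: 2285 W × 4 h = 9,140 Wh = 9.14 kWh
electric kettle: 2956 W × 3.96 h = 11,706 Wh = 11.71 kWh
Total energy = 14.45 + 3.171 + 0.407 + 0.4476 + 9.14 + 11.71 = 39.32 kWh
Cost = 39.32 kWh × €0.253 = €9.95 ≈ €10

€10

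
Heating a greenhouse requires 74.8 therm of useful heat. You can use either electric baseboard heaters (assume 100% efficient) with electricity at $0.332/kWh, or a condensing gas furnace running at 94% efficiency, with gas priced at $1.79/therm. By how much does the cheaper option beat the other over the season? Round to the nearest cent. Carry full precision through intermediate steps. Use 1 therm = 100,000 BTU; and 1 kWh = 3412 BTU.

Heat load = 74.8 therm × 100,000 = 7,480,000 BTU
Gas: input = 7,480,000 / 0.94 = 7,957,447 BTU = 79.57 therm → 79.57 × $1.79 = $142.44
Electric: 7,480,000 BTU / 3412 = 2,192 kWh → × $0.332 = $727.83
Difference = |$142.44 − $727.83| = $585.39

$585.39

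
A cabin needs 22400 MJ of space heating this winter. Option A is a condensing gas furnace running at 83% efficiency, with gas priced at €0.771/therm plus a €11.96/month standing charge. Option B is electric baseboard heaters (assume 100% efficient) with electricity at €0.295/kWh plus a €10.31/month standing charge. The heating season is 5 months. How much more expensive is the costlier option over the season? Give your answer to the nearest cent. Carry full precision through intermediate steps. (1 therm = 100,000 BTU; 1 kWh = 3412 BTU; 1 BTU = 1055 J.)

Heat load = 22400 MJ = 22,400,000,000 J / 1055 = 21,232,227 BTU
Gas: input = 21,232,227 / 0.83 = 25,580,997 BTU = 255.8 therm → 255.8 × €0.771 = €197.23; + 5 × €11.96 standing = €257.03
Electric: 21,232,227 BTU / 3412 = 6,223 kWh → × €0.295 = €1,835.73; + 5 × €10.31 standing = €1,887.28
Difference = |€257.03 − €1,887.28| = €1,630.25

€1630.25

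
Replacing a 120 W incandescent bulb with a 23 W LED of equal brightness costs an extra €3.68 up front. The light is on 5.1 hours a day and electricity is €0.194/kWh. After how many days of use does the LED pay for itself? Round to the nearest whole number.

Power saved = 120 − 23 = 97 W
Daily energy saved = 97 W × 5.1 h = 494.7 Wh = 0.4947 kWh
Daily savings = 0.4947 × €0.194 = €0.0960
Payback = €3.68 / €0.0960 per day = 38.34 days

38 days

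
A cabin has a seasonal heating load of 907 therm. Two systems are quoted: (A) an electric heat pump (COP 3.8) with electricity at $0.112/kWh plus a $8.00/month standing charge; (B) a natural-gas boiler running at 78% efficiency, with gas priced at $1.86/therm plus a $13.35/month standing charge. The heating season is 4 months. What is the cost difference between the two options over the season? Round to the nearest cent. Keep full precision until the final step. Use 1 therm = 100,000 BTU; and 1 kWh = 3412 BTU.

Heat load = 907 therm × 100,000 = 90,700,000 BTU
Gas: input = 90,700,000 / 0.78 = 116,282,051 BTU = 1,163 therm → 1,163 × $1.86 = $2,162.85; + 4 × $13.35 standing = $2,216.25
Heat pump: 90,700,000 BTU / 3412 = 26,580 kWh heat; / 3.8 = 6,995 kWh in → × $0.112 = $783.49; + 4 × $8.00 standing = $815.49
Difference = |$2,216.25 − $815.49| = $1,400.76

$1400.76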